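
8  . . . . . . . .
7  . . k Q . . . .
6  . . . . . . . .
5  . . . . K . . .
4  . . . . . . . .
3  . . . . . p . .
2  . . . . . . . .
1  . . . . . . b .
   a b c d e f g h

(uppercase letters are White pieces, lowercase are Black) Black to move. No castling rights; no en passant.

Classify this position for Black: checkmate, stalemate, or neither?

Black to move; black king on c7.
In check: yes, from the white queen on d7.
Legal moves for Black: Kb8, Kxd7, Kb6.
Black is in check but has 3 legal moves → neither.

neither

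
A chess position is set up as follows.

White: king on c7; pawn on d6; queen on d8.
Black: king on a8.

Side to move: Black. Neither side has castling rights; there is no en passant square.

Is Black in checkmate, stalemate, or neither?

neither

Black to move; black king on a8.
In check: yes, from the white queen on d8.
Legal moves for Black: Ka7.
Black is in check but has 1 legal move → neither.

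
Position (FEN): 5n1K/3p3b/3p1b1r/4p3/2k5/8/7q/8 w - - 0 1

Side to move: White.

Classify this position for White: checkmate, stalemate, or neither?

checkmate

White to move; white king on h8.
In check: yes, from the black bishop on f6.
King squares — g7: attacked by Bf6; h7: attacked by Rh6; g8: attacked by Bh7.
Legal moves for White: none.
In check with no legal moves → checkmate.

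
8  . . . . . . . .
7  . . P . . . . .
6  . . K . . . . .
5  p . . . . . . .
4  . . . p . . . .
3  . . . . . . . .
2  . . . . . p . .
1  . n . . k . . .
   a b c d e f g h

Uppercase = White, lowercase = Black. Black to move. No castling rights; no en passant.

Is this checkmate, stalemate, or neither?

neither

Black to move; black king on e1.
In check: no.
Legal moves for Black: Ke2, Kd2, Kf1, Kd1, Nc3, Na3, Nd2, a4, d3, f1=Q, f1=R, f1=B, f1=N.
Black has 13 legal moves and is not in check → neither.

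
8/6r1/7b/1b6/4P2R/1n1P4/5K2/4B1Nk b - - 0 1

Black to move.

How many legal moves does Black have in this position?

Black to move; king on h1.
In check: yes, from the white rook on h4.
Legal moves: none.
Count: 0.

0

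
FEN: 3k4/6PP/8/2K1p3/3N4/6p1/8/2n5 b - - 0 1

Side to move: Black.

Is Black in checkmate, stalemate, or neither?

Black to move; black king on d8.
In check: no.
Legal moves for Black: Ke8, Kc8, Ke7, Kd7, Kc7, Nd3+, Nb3+, Ne2, Na2, exd4, e4, g2.
Black has 12 legal moves and is not in check → neither.

neither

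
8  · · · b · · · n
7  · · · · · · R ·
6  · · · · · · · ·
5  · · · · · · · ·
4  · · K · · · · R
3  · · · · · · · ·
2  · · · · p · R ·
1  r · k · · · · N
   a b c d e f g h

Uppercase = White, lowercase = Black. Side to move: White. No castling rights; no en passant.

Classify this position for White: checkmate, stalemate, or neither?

neither

White to move; white king on c4.
In check: no.
Legal moves for White include: Rg8, Rgh7, Rf7, Re7, Rd7, Rc7, Rb7, Ra7, R7g6, R7g5, R7g4, R7g3, Rxh8, Rhh7, Rh6, Rh5, Rhg4, Rf4, ... (list truncated; more exist).
White has legal moves and is not in check → neither.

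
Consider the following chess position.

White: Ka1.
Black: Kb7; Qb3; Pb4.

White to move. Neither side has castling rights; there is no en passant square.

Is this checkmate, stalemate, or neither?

White to move; white king on a1.
In check: no.
King squares — b1: attacked by Qb3; a2: attacked by Qb3; b2: attacked by Qb3.
Legal moves for White: none.
Not in check and no legal moves → stalemate.

stalemate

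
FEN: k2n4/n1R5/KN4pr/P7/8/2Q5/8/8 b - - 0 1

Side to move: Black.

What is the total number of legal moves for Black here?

Black to move; king on a8.
In check: yes, from the white knight on b6.
Legal moves: Kb8.
Count: 1.

1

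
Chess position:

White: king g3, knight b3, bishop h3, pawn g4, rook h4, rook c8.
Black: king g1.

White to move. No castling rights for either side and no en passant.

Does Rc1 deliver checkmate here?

After Rc1: black king on g1; in check: yes, from the white rook on c1.
King squares — f1: attacked by Rc1; h1: attacked by Rc1; f2: attacked by Kg3; g2: attacked by Kg3; h2: attacked by Kg3.
Black has no legal moves → checkmate.

yes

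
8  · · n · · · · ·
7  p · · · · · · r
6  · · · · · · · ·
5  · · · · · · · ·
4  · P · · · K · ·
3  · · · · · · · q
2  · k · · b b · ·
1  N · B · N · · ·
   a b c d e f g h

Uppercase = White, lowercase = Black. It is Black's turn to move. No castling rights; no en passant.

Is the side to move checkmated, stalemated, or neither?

neither

Black to move; black king on b2.
In check: yes, from the white bishop on c1.
Legal moves for Black: Kc3, Ka2, Kxc1, Kb1, Kxa1.
Black is in check but has 5 legal moves → neither.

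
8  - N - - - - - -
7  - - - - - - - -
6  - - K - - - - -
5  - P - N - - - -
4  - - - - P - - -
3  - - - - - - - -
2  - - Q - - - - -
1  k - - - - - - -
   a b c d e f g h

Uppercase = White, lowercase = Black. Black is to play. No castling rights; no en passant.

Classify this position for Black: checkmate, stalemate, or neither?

Black to move; black king on a1.
In check: no.
King squares — b1: attacked by Qc2; a2: attacked by Qc2; b2: attacked by Qc2.
Legal moves for Black: none.
Not in check and no legal moves → stalemate.

stalemate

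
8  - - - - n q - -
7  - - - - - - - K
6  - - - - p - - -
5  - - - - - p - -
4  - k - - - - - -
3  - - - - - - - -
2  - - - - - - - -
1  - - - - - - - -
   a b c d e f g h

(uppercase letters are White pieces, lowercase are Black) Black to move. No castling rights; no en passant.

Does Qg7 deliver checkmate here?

After Qg7: white king on h7; in check: yes, from the black queen on g7.
King squares — g6: attacked by Qg7; h6: attacked by Qg7; g7: attacked by Ne8; g8: attacked by Qg7; h8: attacked by Qg7.
White has no legal moves → checkmate.

yes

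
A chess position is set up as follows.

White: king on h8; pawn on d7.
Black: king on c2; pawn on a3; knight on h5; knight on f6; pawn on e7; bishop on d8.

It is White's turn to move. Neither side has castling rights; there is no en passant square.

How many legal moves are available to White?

White to move; king on h8.
In check: no.
Legal moves: none.
Count: 0.

0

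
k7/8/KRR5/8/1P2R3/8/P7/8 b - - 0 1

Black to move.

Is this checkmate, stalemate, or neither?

stalemate

Black to move; black king on a8.
In check: no.
King squares — a7: attacked by Ka6; b7: attacked by Ka6; b8: attacked by Rb6.
Legal moves for Black: none.
Not in check and no legal moves → stalemate.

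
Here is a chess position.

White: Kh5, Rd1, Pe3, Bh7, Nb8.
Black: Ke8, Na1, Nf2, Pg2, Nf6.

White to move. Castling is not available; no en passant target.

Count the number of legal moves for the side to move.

4

White to move; king on h5.
In check: yes, from the black knight on f6.
Legal moves: Kh6, Kg6, Kg5, Kh4.
Count: 4.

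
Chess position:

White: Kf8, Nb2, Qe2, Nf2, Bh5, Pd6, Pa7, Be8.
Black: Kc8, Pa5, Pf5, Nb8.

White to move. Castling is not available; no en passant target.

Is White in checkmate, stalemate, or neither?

neither

White to move; white king on f8.
In check: no.
Legal moves for White include: Kg8, Kg7, Kf7, Ke7, Bef7, Bd7+, Beg6, Bc6, Bb5, Ba4, Bhf7, Bhg6, Bg4, Bf3, Ng4, Ne4, Nh3, Nfd3, ... (list truncated; more exist).
White has legal moves and is not in check → neither.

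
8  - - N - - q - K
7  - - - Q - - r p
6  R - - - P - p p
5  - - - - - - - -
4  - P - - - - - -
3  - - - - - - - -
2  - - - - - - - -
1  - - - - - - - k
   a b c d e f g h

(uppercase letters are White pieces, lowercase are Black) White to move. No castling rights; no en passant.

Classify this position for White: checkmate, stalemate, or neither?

checkmate

White to move; white king on h8.
In check: yes, from the black queen on f8.
King squares — g7: attacked by Qf8; h7: attacked by Rg7; g8: attacked by Rg7.
Legal moves for White: none.
In check with no legal moves → checkmate.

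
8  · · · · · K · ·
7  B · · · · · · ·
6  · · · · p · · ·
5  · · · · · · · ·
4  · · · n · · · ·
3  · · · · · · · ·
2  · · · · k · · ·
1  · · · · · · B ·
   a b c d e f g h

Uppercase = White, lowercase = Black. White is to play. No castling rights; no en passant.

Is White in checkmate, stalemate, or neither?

White to move; white king on f8.
In check: no.
Legal moves for White: Kg8, Ke8, Kg7, Kf7, Ke7, Bb8, Bb6, Bc5, Baxd4, Bgxd4, Be3, Bh2, Bf2.
White has 13 legal moves and is not in check → neither.

neither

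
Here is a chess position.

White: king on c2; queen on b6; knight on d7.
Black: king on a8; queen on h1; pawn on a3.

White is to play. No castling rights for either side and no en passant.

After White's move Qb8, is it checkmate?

yes

After Qb8: black king on a8; in check: yes, from the white queen on b8.
King squares — a7: attacked by Qb8; b7: attacked by Qb8; b8: attacked by Nd7.
Black has no legal moves → checkmate.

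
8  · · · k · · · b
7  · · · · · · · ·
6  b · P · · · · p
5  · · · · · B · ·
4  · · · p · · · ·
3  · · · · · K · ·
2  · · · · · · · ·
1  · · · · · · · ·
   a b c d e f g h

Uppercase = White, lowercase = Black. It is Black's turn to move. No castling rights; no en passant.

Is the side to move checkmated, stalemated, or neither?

neither

Black to move; black king on d8.
In check: no.
Legal moves for Black: Bg7, Bf6, Be5, Ke8, Ke7, Kc7, Bc8, Bb7, Bb5, Bc4, Bd3, Be2+, Bf1, h5, d3.
Black has 15 legal moves and is not in check → neither.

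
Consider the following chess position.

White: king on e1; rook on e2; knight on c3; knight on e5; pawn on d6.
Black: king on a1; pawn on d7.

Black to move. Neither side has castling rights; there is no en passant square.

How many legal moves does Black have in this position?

Black to move; king on a1.
In check: no.
Legal moves: none.
Count: 0.

0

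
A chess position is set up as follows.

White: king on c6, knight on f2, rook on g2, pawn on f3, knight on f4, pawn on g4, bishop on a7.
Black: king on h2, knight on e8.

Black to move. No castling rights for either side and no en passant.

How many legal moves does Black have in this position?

0

Black to move; king on h2.
In check: yes, from the white rook on g2.
Legal moves: none.
Count: 0.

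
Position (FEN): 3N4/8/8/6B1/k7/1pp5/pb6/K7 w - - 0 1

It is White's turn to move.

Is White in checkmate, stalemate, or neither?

White to move; white king on a1.
In check: yes, from the black bishop on b2.
King squares — b1: attacked by Pa2; a2: attacked by Pb3; b2: attacked by Pc3.
Legal moves for White: none.
In check with no legal moves → checkmate.

checkmate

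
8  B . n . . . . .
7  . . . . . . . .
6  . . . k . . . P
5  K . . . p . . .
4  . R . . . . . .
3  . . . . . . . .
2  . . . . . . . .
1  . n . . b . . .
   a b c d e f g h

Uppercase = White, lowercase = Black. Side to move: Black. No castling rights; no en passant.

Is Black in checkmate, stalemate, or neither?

neither

Black to move; black king on d6.
In check: no.
Legal moves for Black: Ne7, Na7, Nb6, Ke7, Kd7, Kc7, Ke6, Kc5, Bh4, Bxb4+, Bg3, Bc3, Bf2, Bd2, Nc3, Na3, Nd2, e4.
Black has 18 legal moves and is not in check → neither.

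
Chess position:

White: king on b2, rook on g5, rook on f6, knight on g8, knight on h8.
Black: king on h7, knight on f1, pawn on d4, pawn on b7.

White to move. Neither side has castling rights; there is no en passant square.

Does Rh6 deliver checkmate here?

After Rh6: black king on h7; in check: yes, from the white rook on h6.
King squares — g6: attacked by Rg5; h6: attacked by Ng8; g7: attacked by Rg5; g8: attacked by Rg5; h8: attacked by Rh6.
Black has no legal moves → checkmate.

yes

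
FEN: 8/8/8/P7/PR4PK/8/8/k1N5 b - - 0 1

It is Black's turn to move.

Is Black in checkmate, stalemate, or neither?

Black to move; black king on a1.
In check: no.
King squares — b1: attacked by Rb4; a2: attacked by Nc1; b2: attacked by Rb4.
Legal moves for Black: none.
Not in check and no legal moves → stalemate.

stalemate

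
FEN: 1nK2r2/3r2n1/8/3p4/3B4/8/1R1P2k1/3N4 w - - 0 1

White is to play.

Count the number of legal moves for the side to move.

0

White to move; king on c8.
In check: yes, from the black rook on f8.
Legal moves: none.
Count: 0.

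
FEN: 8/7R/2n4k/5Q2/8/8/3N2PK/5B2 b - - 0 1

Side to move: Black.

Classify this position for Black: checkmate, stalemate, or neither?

Black to move; black king on h6.
In check: yes, from the white rook on h7.
King squares — g5: attacked by Qf5; h5: attacked by Qf5; g6: attacked by Qf5; g7: attacked by Rh7; h7: attacked by Qf5.
Legal moves for Black: none.
In check with no legal moves → checkmate.

checkmate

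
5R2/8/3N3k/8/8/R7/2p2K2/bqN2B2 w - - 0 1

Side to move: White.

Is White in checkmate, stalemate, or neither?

neither

White to move; white king on f2.
In check: no.
Legal moves for White include: Rh8+, Rg8, Re8, Rd8, Rc8, Rb8, Rfa8, Rf7, Rf6+, Rf5, Rf4, Rff3, Ne8, Nc8, Nf7+, Nb7, Nf5+, Nb5, ... (list truncated; more exist).
White has legal moves and is not in check → neither.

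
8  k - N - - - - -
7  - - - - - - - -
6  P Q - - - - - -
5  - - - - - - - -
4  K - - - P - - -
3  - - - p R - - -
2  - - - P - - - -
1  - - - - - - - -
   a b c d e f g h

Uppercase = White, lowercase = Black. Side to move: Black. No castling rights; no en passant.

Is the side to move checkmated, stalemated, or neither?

Black to move; black king on a8.
In check: no.
King squares — a7: attacked by Qb6; b7: attacked by Pa6; b8: attacked by Qb6.
Legal moves for Black: none.
Not in check and no legal moves → stalemate.

stalemate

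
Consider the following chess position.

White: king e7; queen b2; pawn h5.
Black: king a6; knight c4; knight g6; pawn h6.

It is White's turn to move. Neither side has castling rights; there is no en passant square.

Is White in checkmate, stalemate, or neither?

White to move; white king on e7.
In check: yes, from the black knight on g6.
King squares — d6: attacked by Nc4; e6: available; f6: available; d7: available; f7: available; d8: available; e8: available; f8: attacked by Ng6.
Legal moves for White: Ke8, Kd8, Kf7, Kd7, Kf6, Ke6, hxg6.
White is in check but has 7 legal moves → neither.

neither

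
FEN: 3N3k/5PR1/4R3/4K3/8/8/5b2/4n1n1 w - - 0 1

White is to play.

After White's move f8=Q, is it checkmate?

yes

After f8=Q: black king on h8; in check: yes, from the white queen on f8.
King squares — g7: attacked by Qf8; h7: attacked by Rg7; g8: attacked by Rg7.
Black has no legal moves → checkmate.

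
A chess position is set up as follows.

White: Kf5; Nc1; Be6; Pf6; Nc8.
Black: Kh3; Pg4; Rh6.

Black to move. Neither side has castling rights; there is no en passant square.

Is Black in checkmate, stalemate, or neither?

neither

Black to move; black king on h3.
In check: no.
Legal moves for Black: Rh8, Rh7, Rg6, Rxf6+, Rh5+, Rh4, Kh4, Kg3, Kh2, Kg2, g3.
Black has 11 legal moves and is not in check → neither.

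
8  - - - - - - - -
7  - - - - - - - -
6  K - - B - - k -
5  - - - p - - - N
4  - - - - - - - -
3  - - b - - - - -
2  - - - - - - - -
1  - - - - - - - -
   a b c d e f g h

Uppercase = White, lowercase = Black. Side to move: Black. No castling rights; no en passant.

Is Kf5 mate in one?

no

After Kf5: white king on a6; in check: no.
White is not in check, so this cannot be checkmate.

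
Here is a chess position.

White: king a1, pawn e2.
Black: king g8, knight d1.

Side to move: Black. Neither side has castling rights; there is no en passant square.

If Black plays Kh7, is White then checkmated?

no

After Kh7: white king on a1; in check: no.
White is not in check, so this cannot be checkmate.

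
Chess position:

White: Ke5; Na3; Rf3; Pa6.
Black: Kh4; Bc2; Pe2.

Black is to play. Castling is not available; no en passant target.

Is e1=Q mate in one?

After e1=Q: white king on e5; in check: yes, from the black queen on e1.
White has 6 legal replies: Kf6, Kd6, Kd5, Kf4, Kd4, Re3.
In check but a legal move exists → not checkmate.

no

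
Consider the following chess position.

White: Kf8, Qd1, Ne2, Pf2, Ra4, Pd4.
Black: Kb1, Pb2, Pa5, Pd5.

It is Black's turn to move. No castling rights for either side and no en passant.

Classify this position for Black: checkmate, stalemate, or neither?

checkmate

Black to move; black king on b1.
In check: yes, from the white queen on d1.
King squares — a1: attacked by Qd1; c1: attacked by Qd1; a2: attacked by Ra4; b2: own pawn; c2: attacked by Qd1.
Legal moves for Black: none.
In check with no legal moves → checkmate.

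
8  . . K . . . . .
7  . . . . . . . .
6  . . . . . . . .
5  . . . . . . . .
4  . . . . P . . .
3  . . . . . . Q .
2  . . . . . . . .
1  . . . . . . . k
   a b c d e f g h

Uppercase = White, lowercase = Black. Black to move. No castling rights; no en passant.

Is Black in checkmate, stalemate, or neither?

Black to move; black king on h1.
In check: no.
King squares — g1: attacked by Qg3; g2: attacked by Qg3; h2: attacked by Qg3.
Legal moves for Black: none.
Not in check and no legal moves → stalemate.

stalemate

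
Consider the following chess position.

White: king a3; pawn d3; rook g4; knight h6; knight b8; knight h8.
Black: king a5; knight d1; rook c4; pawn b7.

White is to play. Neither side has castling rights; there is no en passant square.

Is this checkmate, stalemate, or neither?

neither

White to move; white king on a3.
In check: no.
Legal moves for White include: N8f7, Ng6, Nd7, Nc6+, Na6, Ng8, N6f7, Nf5, Rg8, Rg7, Rg6, Rg5+, Rh4, Rf4, Re4, Rd4, Rxc4, Rg3, ... (list truncated; more exist).
White has legal moves and is not in check → neither.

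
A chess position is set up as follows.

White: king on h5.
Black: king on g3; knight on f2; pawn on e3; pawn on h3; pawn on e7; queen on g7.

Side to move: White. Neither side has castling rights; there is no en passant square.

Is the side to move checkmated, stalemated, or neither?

White to move; white king on h5.
In check: no.
King squares — g4: attacked by Nf2; h4: attacked by Kg3; g5: attacked by Qg7; g6: attacked by Qg7; h6: attacked by Qg7.
Legal moves for White: none.
Not in check and no legal moves → stalemate.

stalemate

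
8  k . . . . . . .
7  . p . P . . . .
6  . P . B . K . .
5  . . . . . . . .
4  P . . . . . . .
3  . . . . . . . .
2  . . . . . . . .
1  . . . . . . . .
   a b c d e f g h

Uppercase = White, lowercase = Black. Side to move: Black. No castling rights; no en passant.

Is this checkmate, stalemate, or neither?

Black to move; black king on a8.
In check: no.
King squares — a7: attacked by Pb6; b7: own pawn; b8: attacked by Bd6.
Legal moves for Black: none.
Not in check and no legal moves → stalemate.

stalemate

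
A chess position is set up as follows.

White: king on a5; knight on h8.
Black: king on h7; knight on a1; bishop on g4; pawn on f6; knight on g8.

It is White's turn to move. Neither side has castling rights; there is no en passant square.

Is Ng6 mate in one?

no

After Ng6: black king on h7; in check: no.
Black is not in check, so this cannot be checkmate.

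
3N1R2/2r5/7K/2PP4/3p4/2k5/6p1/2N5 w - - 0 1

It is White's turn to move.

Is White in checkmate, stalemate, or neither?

White to move; white king on h6.
In check: no.
Legal moves for White include: Rh8, Rg8, Re8, Rf7, Rf6, Rf5, Rf4, Rf3+, Rf2, Rf1, Nf7, Nb7, Ne6, Nc6, Kg6, Kh5, Kg5, Nd3, ... (list truncated; more exist).
White has legal moves and is not in check → neither.

neither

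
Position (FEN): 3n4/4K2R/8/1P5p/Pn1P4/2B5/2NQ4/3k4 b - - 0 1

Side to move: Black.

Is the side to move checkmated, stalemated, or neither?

checkmate

Black to move; black king on d1.
In check: yes, from the white queen on d2.
King squares — c1: attacked by Qd2; e1: attacked by Nc2; c2: attacked by Qd2; d2: attacked by Bc3; e2: attacked by Qd2.
Legal moves for Black: none.
In check with no legal moves → checkmate.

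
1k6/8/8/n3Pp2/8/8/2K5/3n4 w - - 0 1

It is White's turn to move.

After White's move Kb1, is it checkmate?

After Kb1: black king on b8; in check: no.
Black is not in check, so this cannot be checkmate.

no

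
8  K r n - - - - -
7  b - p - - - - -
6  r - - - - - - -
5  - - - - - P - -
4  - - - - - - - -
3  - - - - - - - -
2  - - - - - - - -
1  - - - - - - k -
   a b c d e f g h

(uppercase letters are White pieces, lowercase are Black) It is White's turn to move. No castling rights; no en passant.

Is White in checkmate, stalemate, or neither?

checkmate

White to move; white king on a8.
In check: yes, from the black rook on b8.
King squares — a7: attacked by Ra6; b7: attacked by Rb8; b8: attacked by Ba7.
Legal moves for White: none.
In check with no legal moves → checkmate.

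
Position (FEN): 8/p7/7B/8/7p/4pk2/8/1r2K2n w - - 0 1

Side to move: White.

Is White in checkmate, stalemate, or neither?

White to move; white king on e1.
In check: yes, from the black rook on b1.
King squares — d1: attacked by Rb1; f1: attacked by Rb1; d2: attacked by Pe3; e2: attacked by Kf3; f2: attacked by Nh1.
Legal moves for White: none.
In check with no legal moves → checkmate.

checkmate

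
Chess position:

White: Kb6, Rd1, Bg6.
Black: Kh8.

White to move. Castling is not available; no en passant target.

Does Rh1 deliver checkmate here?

After Rh1: black king on h8; in check: yes, from the white rook on h1.
Black has 2 legal replies: Kg8, Kg7.
In check but a legal move exists → not checkmate.

no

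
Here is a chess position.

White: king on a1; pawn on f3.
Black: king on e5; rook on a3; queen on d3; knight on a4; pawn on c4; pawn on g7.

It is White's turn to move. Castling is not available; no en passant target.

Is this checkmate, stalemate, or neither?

White to move; white king on a1.
In check: yes, from the black rook on a3.
King squares — b1: attacked by Qd3; a2: attacked by Ra3; b2: attacked by Na4.
Legal moves for White: none.
In check with no legal moves → checkmate.

checkmate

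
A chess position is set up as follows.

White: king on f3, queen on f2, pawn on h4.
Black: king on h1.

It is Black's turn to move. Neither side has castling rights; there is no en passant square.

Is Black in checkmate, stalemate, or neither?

stalemate

Black to move; black king on h1.
In check: no.
King squares — g1: attacked by Qf2; g2: attacked by Qf2; h2: attacked by Qf2.
Legal moves for Black: none.
Not in check and no legal moves → stalemate.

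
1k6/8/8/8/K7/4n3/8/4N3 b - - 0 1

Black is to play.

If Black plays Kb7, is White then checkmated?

After Kb7: white king on a4; in check: no.
White is not in check, so this cannot be checkmate.

no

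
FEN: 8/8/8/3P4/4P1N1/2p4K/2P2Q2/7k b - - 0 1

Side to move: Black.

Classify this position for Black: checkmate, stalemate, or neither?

Black to move; black king on h1.
In check: no.
King squares — g1: attacked by Qf2; g2: attacked by Qf2; h2: attacked by Qf2.
Legal moves for Black: none.
Not in check and no legal moves → stalemate.

stalemate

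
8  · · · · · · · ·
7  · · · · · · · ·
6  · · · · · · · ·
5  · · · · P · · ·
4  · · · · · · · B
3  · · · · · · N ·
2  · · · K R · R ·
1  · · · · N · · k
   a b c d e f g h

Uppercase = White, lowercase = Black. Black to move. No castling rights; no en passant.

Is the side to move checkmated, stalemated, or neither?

Black to move; black king on h1.
In check: yes, from the white knight on g3.
King squares — g1: attacked by Rg2; g2: attacked by Ne1; h2: attacked by Rg2.
Legal moves for Black: none.
In check with no legal moves → checkmate.

checkmate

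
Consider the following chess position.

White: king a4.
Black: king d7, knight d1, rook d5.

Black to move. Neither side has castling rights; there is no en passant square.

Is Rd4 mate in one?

After Rd4: white king on a4; in check: yes, from the black rook on d4.
White has 4 legal replies: Kb5, Ka5, Kb3, Ka3.
In check but a legal move exists → not checkmate.

no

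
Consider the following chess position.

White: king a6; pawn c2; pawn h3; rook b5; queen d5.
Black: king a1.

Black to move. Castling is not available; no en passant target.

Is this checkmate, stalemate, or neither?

Black to move; black king on a1.
In check: no.
King squares — b1: attacked by Rb5; a2: attacked by Qd5; b2: attacked by Rb5.
Legal moves for Black: none.
Not in check and no legal moves → stalemate.

stalemate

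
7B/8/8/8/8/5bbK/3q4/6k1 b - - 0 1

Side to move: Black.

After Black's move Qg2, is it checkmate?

After Qg2: white king on h3; in check: yes, from the black queen on g2.
King squares — g2: attacked by Kg1; h2: attacked by Kg1; g3: attacked by Qg2; g4: attacked by Bf3; h4: attacked by Bg3.
White has no legal moves → checkmate.

yes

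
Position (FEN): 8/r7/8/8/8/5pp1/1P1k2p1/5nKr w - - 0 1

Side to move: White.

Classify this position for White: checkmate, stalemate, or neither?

White to move; white king on g1.
In check: yes, from the black rook on h1.
King squares — f1: attacked by Rh1; h1: attacked by Pg2; f2: attacked by Pg3; g2: attacked by Pf3; h2: attacked by Nf1.
Legal moves for White: none.
In check with no legal moves → checkmate.

checkmate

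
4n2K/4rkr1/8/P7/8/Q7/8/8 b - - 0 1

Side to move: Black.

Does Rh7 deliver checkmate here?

no

After Rh7: white king on h8; in check: yes, from the black rook on h7.
White has 1 legal reply: Kxh7.
In check but a legal move exists → not checkmate.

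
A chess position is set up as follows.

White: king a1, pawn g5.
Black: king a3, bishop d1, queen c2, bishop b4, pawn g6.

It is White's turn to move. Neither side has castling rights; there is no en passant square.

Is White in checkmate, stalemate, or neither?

stalemate

White to move; white king on a1.
In check: no.
King squares — b1: attacked by Qc2; a2: attacked by Qc2; b2: attacked by Qc2.
Legal moves for White: none.
Not in check and no legal moves → stalemate.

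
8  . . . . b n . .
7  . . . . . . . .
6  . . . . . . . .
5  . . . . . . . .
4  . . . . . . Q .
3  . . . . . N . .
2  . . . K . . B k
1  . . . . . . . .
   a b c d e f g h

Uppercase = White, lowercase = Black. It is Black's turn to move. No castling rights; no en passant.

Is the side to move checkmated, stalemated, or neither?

checkmate

Black to move; black king on h2.
In check: yes, from the white knight on f3.
King squares — g1: attacked by Nf3; h1: attacked by Bg2; g2: attacked by Qg4; g3: attacked by Qg4; h3: attacked by Bg2.
Legal moves for Black: none.
In check with no legal moves → checkmate.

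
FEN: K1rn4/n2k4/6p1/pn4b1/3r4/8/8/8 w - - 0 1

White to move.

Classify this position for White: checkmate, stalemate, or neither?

White to move; white king on a8.
In check: yes, from the black rook on c8.
King squares — a7: attacked by Nb5; b7: attacked by Nd8; b8: attacked by Rc8.
Legal moves for White: none.
In check with no legal moves → checkmate.

checkmate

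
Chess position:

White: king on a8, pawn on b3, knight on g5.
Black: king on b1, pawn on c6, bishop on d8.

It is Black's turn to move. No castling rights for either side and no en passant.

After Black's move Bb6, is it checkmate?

After Bb6: white king on a8; in check: no.
White is not in check, so this cannot be checkmate.

no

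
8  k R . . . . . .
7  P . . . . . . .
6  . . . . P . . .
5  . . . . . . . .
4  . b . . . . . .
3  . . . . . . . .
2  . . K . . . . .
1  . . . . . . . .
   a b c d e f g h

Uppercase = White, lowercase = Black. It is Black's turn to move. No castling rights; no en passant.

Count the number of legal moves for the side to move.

Black to move; king on a8.
In check: yes, from the white rook on b8.
Legal moves: Kxa7.
Count: 1.

1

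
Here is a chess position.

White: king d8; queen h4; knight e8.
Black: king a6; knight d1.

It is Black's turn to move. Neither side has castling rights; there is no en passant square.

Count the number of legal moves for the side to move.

9

Black to move; king on a6.
In check: no.
Legal moves: Kb7, Ka7, Kb6, Kb5, Ka5, Ne3, Nc3, Nf2, Nb2.
Count: 9.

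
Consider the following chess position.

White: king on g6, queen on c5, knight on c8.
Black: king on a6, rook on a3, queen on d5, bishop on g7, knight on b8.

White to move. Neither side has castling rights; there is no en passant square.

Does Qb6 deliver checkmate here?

yes

After Qb6: black king on a6; in check: yes, from the white queen on b6.
King squares — a5: attacked by Qb6; b5: attacked by Qb6; b6: attacked by Nc8; a7: attacked by Qb6; b7: attacked by Qb6.
Black has no legal moves → checkmate.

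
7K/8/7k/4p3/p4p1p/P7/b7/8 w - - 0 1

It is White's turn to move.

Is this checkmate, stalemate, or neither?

stalemate

White to move; white king on h8.
In check: no.
King squares — g7: attacked by Kh6; h7: attacked by Kh6; g8: attacked by Ba2.
Legal moves for White: none.
Not in check and no legal moves → stalemate.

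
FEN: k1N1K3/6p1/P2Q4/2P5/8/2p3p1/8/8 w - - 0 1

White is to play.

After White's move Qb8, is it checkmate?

no

After Qb8: black king on a8; in check: yes, from the white queen on b8.
Black has 1 legal reply: Kxb8.
In check but a legal move exists → not checkmate.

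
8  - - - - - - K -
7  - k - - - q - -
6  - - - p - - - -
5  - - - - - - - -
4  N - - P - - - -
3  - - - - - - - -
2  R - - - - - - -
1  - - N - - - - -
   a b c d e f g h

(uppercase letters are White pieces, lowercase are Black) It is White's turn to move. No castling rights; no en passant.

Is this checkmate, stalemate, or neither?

White to move; white king on g8.
In check: yes, from the black queen on f7.
Legal moves for White: Kh8, Kxf7.
White is in check but has 2 legal moves → neither.

neither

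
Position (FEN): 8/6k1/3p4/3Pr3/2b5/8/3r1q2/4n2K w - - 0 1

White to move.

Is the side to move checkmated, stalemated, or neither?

White to move; white king on h1.
In check: no.
King squares — g1: attacked by Qf2; g2: attacked by Ne1; h2: attacked by Qf2.
Legal moves for White: none.
Not in check and no legal moves → stalemate.

stalemate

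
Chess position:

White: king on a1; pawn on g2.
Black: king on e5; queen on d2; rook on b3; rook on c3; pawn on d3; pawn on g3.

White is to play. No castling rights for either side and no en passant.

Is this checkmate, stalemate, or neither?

White to move; white king on a1.
In check: no.
King squares — b1: attacked by Rb3; a2: attacked by Qd2; b2: attacked by Qd2.
Legal moves for White: none.
Not in check and no legal moves → stalemate.

stalemate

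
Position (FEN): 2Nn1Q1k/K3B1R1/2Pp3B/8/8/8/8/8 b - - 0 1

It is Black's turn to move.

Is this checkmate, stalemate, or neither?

Black to move; black king on h8.
In check: yes, from the white queen on f8.
King squares — g7: attacked by Bh6; h7: attacked by Rg7; g8: attacked by Rg7.
Legal moves for Black: none.
In check with no legal moves → checkmate.

checkmate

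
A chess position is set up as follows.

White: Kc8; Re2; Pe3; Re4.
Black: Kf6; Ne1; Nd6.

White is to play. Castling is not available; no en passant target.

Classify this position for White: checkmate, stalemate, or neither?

White to move; white king on c8.
In check: yes, from the black knight on d6.
Legal moves for White: Kd8, Kb8, Kd7, Kc7.
White is in check but has 4 legal moves → neither.

neither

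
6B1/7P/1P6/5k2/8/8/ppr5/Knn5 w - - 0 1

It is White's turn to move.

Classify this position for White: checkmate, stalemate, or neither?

White to move; white king on a1.
In check: yes, from the black pawn on b2.
King squares — b1: attacked by Pa2; a2: attacked by Nc1; b2: attacked by Rc2.
Legal moves for White: none.
In check with no legal moves → checkmate.

checkmate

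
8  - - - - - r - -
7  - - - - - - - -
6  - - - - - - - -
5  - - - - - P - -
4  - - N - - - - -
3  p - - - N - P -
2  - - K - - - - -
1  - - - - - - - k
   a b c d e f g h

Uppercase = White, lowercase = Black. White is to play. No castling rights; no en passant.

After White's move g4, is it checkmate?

After g4: black king on h1; in check: no.
Black is not in check, so this cannot be checkmate.

no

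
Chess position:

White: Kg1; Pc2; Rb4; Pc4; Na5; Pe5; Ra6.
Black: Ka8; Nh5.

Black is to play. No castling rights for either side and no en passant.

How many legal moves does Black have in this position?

0

Black to move; king on a8.
In check: yes, from the white rook on a6.
Legal moves: none.
Count: 0.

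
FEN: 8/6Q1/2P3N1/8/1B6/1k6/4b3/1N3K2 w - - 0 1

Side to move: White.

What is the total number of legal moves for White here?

White to move; king on f1.
In check: yes, from the black bishop on e2.
Legal moves: Kg2, Kf2, Kxe2, Kg1, Ke1.
Count: 5.

5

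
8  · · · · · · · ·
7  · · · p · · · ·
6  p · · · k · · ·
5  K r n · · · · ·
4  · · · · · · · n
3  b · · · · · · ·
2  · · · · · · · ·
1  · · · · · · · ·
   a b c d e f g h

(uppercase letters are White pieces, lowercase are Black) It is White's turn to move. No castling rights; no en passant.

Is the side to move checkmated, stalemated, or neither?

checkmate

White to move; white king on a5.
In check: yes, from the black rook on b5.
King squares — a4: attacked by Nc5; b4: attacked by Ba3; b5: attacked by Pa6; a6: attacked by Nc5; b6: attacked by Rb5.
Legal moves for White: none.
In check with no legal moves → checkmate.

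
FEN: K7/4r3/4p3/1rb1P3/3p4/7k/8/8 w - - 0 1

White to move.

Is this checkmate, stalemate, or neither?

White to move; white king on a8.
In check: no.
King squares — a7: attacked by Bc5; b7: attacked by Rb5; b8: attacked by Rb5.
Legal moves for White: none.
Not in check and no legal moves → stalemate.

stalemate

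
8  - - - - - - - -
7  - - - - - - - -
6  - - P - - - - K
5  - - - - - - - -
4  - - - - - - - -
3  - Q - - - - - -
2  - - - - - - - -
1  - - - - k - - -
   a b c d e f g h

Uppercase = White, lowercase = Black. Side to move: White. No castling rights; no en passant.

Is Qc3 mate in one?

no

After Qc3: black king on e1; in check: yes, from the white queen on c3.
Black has 4 legal replies: Kf2, Ke2, Kf1, Kd1.
In check but a legal move exists → not checkmate.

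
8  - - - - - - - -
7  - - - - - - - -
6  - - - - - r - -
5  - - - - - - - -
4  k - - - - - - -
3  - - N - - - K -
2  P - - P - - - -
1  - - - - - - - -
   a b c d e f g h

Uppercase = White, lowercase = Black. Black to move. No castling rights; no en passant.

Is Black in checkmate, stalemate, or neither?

Black to move; black king on a4.
In check: yes, from the white knight on c3.
King squares — a3: available; b3: attacked by Pa2; b4: available; a5: available; b5: attacked by Nc3.
Legal moves for Black: Ka5, Kb4, Ka3.
Black is in check but has 3 legal moves → neither.

neither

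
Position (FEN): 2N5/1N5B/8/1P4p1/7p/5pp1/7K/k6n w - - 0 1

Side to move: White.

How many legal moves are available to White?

3

White to move; king on h2.
In check: yes, from the black pawn on g3.
Legal moves: Kh3, Kxh1, Kg1.
Count: 3.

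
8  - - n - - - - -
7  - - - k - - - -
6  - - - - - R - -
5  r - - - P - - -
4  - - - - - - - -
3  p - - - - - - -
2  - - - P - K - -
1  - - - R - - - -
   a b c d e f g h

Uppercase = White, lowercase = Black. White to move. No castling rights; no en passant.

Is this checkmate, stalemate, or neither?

White to move; white king on f2.
In check: no.
Legal moves for White include: Rf8, Rf7+, Rh6, Rg6, Re6, Rd6+, Rc6, Rb6, Ra6, Rf5, Rf4, Rf3, Kg3, Kf3, Ke3, Kg2, Ke2, Kg1, ... (list truncated; more exist).
White has legal moves and is not in check → neither.

neither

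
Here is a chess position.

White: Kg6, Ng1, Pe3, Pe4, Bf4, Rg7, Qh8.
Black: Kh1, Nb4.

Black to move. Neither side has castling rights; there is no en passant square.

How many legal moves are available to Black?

2

Black to move; king on h1.
In check: yes, from the white queen on h8.
Legal moves: Kg2, Kxg1.
Count: 2.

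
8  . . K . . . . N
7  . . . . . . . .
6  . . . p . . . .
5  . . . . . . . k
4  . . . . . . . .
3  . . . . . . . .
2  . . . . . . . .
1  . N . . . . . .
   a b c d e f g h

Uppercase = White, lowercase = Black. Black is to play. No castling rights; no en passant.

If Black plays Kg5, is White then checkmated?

After Kg5: white king on c8; in check: no.
White is not in check, so this cannot be checkmate.

no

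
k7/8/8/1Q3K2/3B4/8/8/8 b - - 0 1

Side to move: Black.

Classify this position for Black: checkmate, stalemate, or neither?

stalemate

Black to move; black king on a8.
In check: no.
King squares — a7: attacked by Bd4; b7: attacked by Qb5; b8: attacked by Qb5.
Legal moves for Black: none.
Not in check and no legal moves → stalemate.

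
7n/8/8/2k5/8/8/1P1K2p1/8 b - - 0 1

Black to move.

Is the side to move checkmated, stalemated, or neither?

Black to move; black king on c5.
In check: no.
Legal moves for Black: Nf7, Ng6, Kd6, Kc6, Kb6, Kd5, Kb5, Kd4, Kc4, Kb4, g1=Q, g1=R, g1=B, g1=N.
Black has 14 legal moves and is not in check → neither.

neither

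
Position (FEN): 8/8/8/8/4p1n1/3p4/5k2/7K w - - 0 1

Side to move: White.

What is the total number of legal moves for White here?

0

White to move; king on h1.
In check: no.
Legal moves: none.
Count: 0.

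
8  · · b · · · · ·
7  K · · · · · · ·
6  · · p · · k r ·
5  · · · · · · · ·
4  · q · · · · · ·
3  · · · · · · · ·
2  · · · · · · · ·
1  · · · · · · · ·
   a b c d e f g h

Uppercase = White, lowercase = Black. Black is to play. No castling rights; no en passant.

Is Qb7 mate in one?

After Qb7: white king on a7; in check: yes, from the black queen on b7.
King squares — a6: attacked by Qb7; b6: attacked by Qb7; b7: attacked by Bc8; a8: attacked by Qb7; b8: attacked by Qb7.
White has no legal moves → checkmate.

yes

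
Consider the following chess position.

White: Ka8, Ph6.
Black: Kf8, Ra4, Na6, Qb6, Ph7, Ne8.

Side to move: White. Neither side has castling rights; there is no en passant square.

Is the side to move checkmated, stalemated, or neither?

stalemate

White to move; white king on a8.
In check: no.
King squares — a7: attacked by Qb6; b7: attacked by Qb6; b8: attacked by Na6.
Legal moves for White: none.
Not in check and no legal moves → stalemate.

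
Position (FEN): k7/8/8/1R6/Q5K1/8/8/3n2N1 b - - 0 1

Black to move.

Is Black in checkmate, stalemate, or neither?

Black to move; black king on a8.
In check: yes, from the white queen on a4.
King squares — a7: attacked by Qa4; b7: attacked by Rb5; b8: attacked by Rb5.
Legal moves for Black: none.
In check with no legal moves → checkmate.

checkmate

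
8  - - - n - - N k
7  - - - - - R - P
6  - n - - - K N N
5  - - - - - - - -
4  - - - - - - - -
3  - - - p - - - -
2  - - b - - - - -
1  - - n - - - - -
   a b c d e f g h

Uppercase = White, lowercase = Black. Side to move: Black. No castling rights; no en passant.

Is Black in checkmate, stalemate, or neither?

Black to move; black king on h8.
In check: yes, from the white knight on g6.
King squares — g7: attacked by Kf6; h7: attacked by Rf7; g8: attacked by Nh6.
Legal moves for Black: none.
In check with no legal moves → checkmate.

checkmate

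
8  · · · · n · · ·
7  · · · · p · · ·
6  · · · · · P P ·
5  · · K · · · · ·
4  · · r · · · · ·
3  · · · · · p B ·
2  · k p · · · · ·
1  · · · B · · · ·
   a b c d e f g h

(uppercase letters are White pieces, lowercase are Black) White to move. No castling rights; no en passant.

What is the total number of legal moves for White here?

4

White to move; king on c5.
In check: yes, from the black rook on c4.
Legal moves: Kb6, Kd5, Kb5, Kxc4.
Count: 4.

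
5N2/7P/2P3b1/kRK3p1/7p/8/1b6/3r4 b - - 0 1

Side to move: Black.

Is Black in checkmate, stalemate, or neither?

neither

Black to move; black king on a5.
In check: yes, from the white rook on b5.
Legal moves for Black: Ka6, Ka4.
Black is in check but has 2 legal moves → neither.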